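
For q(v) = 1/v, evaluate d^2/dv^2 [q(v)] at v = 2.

The coefficient of (v - 2)^2 in the expansion is 1/8, so q′′(2) = 2! * (1/8) = 1/4.

1/4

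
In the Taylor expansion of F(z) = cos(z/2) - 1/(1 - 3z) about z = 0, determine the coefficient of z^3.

-27

Combine the two series term by term.
[z^0] = 0;  [z^1] = -3;  [z^2] = -73/8;  [z^3] = -27.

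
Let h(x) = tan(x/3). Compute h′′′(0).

The coefficient of x^3 in the expansion is 1/81, so h′′′(0) = 3! * (1/81) = 2/27.

2/27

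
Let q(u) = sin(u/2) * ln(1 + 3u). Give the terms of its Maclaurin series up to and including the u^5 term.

Multiply the two series term by term and collect like powers.

-321*u^5/32 + 71*u^4/16 - 9*u^3/4 + 3*u^2/2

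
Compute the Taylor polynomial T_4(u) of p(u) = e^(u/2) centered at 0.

u^4/384 + u^3/48 + u^2/8 + u/2 + 1

p(0) = 1
p′(0) = 1/2
p′′(0) = 1/4
p′′′(0) = 1/8
p^(4)(0) = 1/16
Then c_k = p^(k)(0)/k! gives each Taylor coefficient.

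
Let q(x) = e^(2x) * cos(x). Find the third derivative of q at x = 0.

2

Take the Cauchy product of the two expansions.
The coefficient of x^3 in the expansion is 1/3, so q′′′(0) = 3! * (1/3) = 2.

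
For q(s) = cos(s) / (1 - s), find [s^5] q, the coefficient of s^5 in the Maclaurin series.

Take the Cauchy product of the two expansions.
[s^0] = 1;  [s^1] = 1;  [s^2] = 1/2;  [s^3] = 1/2;  [s^4] = 13/24;  [s^5] = 13/24.
So c_5 = q^(5)(0)/5! = 13/24.

13/24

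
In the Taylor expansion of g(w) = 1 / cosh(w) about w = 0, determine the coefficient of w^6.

Divide the numerator series by the denominator series (power-series long division).
[w^0] = 1;  [w^1] = 0;  [w^2] = -1/2;  [w^3] = 0;  [w^4] = 5/24;  [w^5] = 0;  [w^6] = -61/720.
So c_6 = g^(6)(0)/6! = -61/720.

-61/720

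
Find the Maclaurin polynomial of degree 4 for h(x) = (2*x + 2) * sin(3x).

-9*x^4 - 9*x^3 + 6*x^2 + 6*x

Shift and add copies of the series according to the polynomial's terms.
h(0) = 0
h′(0) = 6
h′′(0) = 12
h′′′(0) = -54
h^(4)(0) = -216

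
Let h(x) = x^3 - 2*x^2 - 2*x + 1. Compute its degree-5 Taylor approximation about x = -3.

(x + 3)^3 - 11*(x + 3)^2 + 37*(x + 3) - 38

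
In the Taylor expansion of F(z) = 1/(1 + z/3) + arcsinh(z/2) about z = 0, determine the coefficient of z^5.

Expand each term separately and add.
F(0) = 1
F′(0) = 1/6
F′′(0) = 2/9
F′′′(0) = -25/72
F^(4)(0) = 8/27
F^(5)(0) = -551/2592
So c_5 = F^(5)(0)/5! = -551/311040.

-551/311040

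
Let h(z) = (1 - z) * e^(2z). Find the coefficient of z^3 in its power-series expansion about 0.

Multiply each power in the prefactor through the base expansion.
[z^0] = 1;  [z^1] = 1;  [z^2] = 0;  [z^3] = -2/3.

-2/3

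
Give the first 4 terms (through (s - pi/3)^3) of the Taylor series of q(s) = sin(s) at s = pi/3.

Differentiate repeatedly and evaluate at the center.
q(pi/3) = sqrt(3)/2
q′(pi/3) = 1/2
q′′(pi/3) = -sqrt(3)/2
q′′′(pi/3) = -1/2
The Taylor polynomial is Σ q^(k)(pi/3)/k! · (s - pi/3)^k.

-(s - pi/3)^3/12 - sqrt(3)*(s - pi/3)^2/4 + (s - pi/3)/2 + sqrt(3)/2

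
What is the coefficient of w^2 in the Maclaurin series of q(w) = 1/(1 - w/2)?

Use the known series and substitute for the argument.
q(0) = 1
q′(0) = 1/2
q′′(0) = 1/2
Then c_k = q^(k)(0)/k! gives each Taylor coefficient.

1/4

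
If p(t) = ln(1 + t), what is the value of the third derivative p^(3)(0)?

The coefficient of t^3 in the expansion is 1/3, so p′′′(0) = 3! * (1/3) = 2.

2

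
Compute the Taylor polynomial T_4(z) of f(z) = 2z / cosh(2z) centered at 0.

Write the quotient as an unknown series and match coefficients against numerator = denominator · series.
[z^0] = 0;  [z^1] = 2;  [z^2] = 0;  [z^3] = -4;  [z^4] = 0.

-4*z^3 + 2*z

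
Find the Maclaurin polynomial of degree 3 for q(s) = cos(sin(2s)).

1 - 2*s^2

Plug the Maclaurin series of the inner function into that of the outer and collect terms.
q(0) = 1
q′(0) = 0
q′′(0) = -4
q′′′(0) = 0
The Taylor polynomial is Σ q^(k)(0)/k! · s^k.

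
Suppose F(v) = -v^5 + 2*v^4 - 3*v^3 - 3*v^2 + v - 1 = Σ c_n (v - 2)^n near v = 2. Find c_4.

F(2) = -35
F′(2) = -63
F′′(2) = -106
F′′′(2) = -162
F^(4)(2) = -192
The Taylor polynomial is Σ F^(k)(2)/k! · (v - 2)^k.

-8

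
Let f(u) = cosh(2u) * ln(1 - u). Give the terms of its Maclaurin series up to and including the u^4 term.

Multiply the two series term by term and collect like powers.
f(0) = 0
f′(0) = -1
f′′(0) = -1
f′′′(0) = -14
f^(4)(0) = -30
The Taylor polynomial is Σ f^(k)(0)/k! · u^k.

-5*u^4/4 - 7*u^3/3 - u^2/2 - u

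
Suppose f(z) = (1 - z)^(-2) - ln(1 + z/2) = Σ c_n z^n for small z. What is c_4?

321/64

Expand each term separately and add.
f(0) = 1
f′(0) = 3/2
f′′(0) = 25/4
f′′′(0) = 95/4
f^(4)(0) = 963/8
The Taylor polynomial is Σ f^(k)(0)/k! · z^k.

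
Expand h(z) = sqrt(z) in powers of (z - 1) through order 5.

h(1) = 1
h′(1) = 1/2
h′′(1) = -1/4
h′′′(1) = 3/8
h^(4)(1) = -15/16
h^(5)(1) = 105/32
Then c_k = h^(k)(1)/k! gives each Taylor coefficient.

7*(z - 1)^5/256 - 5*(z - 1)^4/128 + (z - 1)^3/16 - (z - 1)^2/8 + (z - 1)/2 + 1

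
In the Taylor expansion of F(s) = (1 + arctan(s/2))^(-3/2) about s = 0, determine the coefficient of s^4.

155/2048

Let u equal the inner series; expand the outer function in u and truncate.
F(0) = 1
F′(0) = -3/4
F′′(0) = 15/16
F′′′(0) = -81/64
F^(4)(0) = 465/256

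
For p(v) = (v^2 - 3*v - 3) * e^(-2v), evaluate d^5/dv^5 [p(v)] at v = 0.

Distribute the polynomial across the series and collect like powers.
The coefficient of v^5 in the expansion is -38/15, so p^(5)(0) = 5! * (-38/15) = -304.

-304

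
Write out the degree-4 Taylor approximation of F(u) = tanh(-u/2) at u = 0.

u^3/24 - u/2

F(0) = 0
F′(0) = -1/2
F′′(0) = 0
F′′′(0) = 1/4
F^(4)(0) = 0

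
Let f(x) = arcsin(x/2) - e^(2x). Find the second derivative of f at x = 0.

-4

Add the two expansions coefficient-wise.
The coefficient of x^2 in the expansion is -2, so f′′(0) = 2! * (-2) = -4.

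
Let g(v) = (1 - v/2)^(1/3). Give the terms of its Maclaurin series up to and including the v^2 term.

-v^2/36 - v/6 + 1

Compute the successive derivatives at the expansion point and divide by k!.
g(0) = 1
g′(0) = -1/6
g′′(0) = -1/18
Dividing each by k! gives the coefficients c_0, ..., c_2.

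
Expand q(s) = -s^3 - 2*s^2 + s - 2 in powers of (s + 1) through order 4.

-(s + 1)^3 + (s + 1)^2 + 2*(s + 1) - 4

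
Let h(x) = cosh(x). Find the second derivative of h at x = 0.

1

The coefficient of x^2 in the expansion is 1/2, so h′′(0) = 2! * (1/2) = 1.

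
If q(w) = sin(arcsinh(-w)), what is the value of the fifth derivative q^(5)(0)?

Let u equal the inner series; expand the outer function in u and truncate.
The coefficient of w^5 in the expansion is -1/6, so q^(5)(0) = 5! * (-1/6) = -20.

-20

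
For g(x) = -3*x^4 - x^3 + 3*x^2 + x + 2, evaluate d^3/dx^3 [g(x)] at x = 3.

-222

The coefficient of (x - 3)^3 in the expansion is -37, so g′′′(3) = 3! * (-37) = -222.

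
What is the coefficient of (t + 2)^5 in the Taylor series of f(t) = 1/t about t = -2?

c_5 = f^(5)(-2)/5! = -1/64.

-1/64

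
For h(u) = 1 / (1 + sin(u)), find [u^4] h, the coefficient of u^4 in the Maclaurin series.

2/3

Use the geometric series for the reciprocal, then substitute.
[u^0] = 1;  [u^1] = -1;  [u^2] = 1;  [u^3] = -5/6;  [u^4] = 2/3.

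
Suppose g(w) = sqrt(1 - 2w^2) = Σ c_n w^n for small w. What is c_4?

[w^0] = 1;  [w^1] = 0;  [w^2] = -1;  [w^3] = 0;  [w^4] = -1/2.

-1/2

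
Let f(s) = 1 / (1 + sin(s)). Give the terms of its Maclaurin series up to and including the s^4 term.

Expand as Σ (-1)^k u^k with u equal to the inner function's series.
f(0) = 1
f′(0) = -1
f′′(0) = 2
f′′′(0) = -5
f^(4)(0) = 16

2*s^4/3 - 5*s^3/6 + s^2 - s + 1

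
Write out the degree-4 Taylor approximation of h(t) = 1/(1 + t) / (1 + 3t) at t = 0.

121*t^4 - 40*t^3 + 13*t^2 - 4*t + 1

Expand each factor separately, then convolve coefficients.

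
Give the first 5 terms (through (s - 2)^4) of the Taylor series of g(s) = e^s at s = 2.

(s - 2)^4*e^(2)/24 + (s - 2)^3*e^(2)/6 + (s - 2)^2*e^(2)/2 + (s - 2)*e^(2) + e^(2)

Differentiate repeatedly and evaluate at the center.
g(2) = e^(2)
g′(2) = e^(2)
g′′(2) = e^(2)
g′′′(2) = e^(2)
g^(4)(2) = e^(2)
The Taylor polynomial is Σ g^(k)(2)/k! · (s - 2)^k.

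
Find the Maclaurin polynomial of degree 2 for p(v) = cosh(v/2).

v^2/8 + 1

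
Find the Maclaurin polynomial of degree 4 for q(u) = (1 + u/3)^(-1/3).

q(0) = 1
q′(0) = -1/9
q′′(0) = 4/81
q′′′(0) = -28/729
q^(4)(0) = 280/6561

35*u^4/19683 - 14*u^3/2187 + 2*u^2/81 - u/9 + 1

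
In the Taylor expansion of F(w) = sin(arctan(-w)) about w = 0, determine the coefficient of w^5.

-3/8

Substitute the inner expansion into the outer series and collect powers.
F(0) = 0
F′(0) = -1
F′′(0) = 0
F′′′(0) = 3
F^(4)(0) = 0
F^(5)(0) = -45
So c_5 = F^(5)(0)/5! = -3/8.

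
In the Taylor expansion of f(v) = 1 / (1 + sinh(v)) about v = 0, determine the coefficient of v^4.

4/3

Use the geometric series for the reciprocal, then substitute.
[v^0] = 1;  [v^1] = -1;  [v^2] = 1;  [v^3] = -7/6;  [v^4] = 4/3.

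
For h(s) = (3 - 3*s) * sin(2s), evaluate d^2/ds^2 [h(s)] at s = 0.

Shift and add copies of the series according to the polynomial's terms.
The coefficient of s^2 in the expansion is -6, so h′′(0) = 2! * (-6) = -12.

-12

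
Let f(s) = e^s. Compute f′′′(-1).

e^(-1)

Apply the Taylor formula c_k = f^(k)(a)/k!.
From the series, [(s + 1)^3] f = e^(-1)/6; multiply by 3! = 6 to get e^(-1).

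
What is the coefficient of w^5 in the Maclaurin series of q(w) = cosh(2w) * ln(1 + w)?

23/15

Multiply the two series term by term and collect like powers.
So c_5 = q^(5)(0)/5! = 23/15.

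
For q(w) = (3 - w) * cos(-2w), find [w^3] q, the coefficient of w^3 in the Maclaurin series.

Distribute the polynomial across the series and collect like powers.

2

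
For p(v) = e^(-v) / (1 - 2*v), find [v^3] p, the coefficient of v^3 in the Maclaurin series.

29/6

Multiply the numerator's expansion by the denominator's geometric series.
[v^0] = 1;  [v^1] = 1;  [v^2] = 5/2;  [v^3] = 29/6.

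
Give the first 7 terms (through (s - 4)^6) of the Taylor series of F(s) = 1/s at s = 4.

(s - 4)^6/16384 - (s - 4)^5/4096 + (s - 4)^4/1024 - (s - 4)^3/256 + (s - 4)^2/64 - (s - 4)/16 + 1/4

[(s - 4)^0] = 1/4;  [(s - 4)^1] = -1/16;  [(s - 4)^2] = 1/64;  [(s - 4)^3] = -1/256;  [(s - 4)^4] = 1/1024;  [(s - 4)^5] = -1/4096;  [(s - 4)^6] = 1/16384.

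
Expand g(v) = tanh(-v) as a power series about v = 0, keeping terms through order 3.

v^3/3 - v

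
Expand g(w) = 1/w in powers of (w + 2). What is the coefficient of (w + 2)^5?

-1/64

Compute the successive derivatives at the expansion point and divide by k!.
[(w + 2)^0] = -1/2;  [(w + 2)^1] = -1/4;  [(w + 2)^2] = -1/8;  [(w + 2)^3] = -1/16;  [(w + 2)^4] = -1/32;  [(w + 2)^5] = -1/64.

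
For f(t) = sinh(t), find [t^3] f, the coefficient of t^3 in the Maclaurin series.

1/6

[t^0] = 0;  [t^1] = 1;  [t^2] = 0;  [t^3] = 1/6.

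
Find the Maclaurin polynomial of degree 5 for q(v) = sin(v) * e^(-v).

Write out both Maclaurin series and multiply, keeping only the needed powers.
q(0) = 0
q′(0) = 1
q′′(0) = -2
q′′′(0) = 2
q^(4)(0) = 0
q^(5)(0) = -4
Dividing each by k! gives the coefficients c_0, ..., c_5.

-v^5/30 + v^3/3 - v^2 + v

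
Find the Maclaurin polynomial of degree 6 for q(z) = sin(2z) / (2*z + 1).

Use 1/(1 - r) = Σ r^k on the denominator, then take the Cauchy product.
[z^0] = 0;  [z^1] = 2;  [z^2] = -4;  [z^3] = 20/3;  [z^4] = -40/3;  [z^5] = 404/15;  [z^6] = -808/15.

-808*z^6/15 + 404*z^5/15 - 40*z^4/3 + 20*z^3/3 - 4*z^2 + 2*z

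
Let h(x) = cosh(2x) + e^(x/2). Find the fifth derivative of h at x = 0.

Expand each term separately and add.
The coefficient of x^5 in the expansion is 1/3840, so h^(5)(0) = 5! * (1/3840) = 1/32.

1/32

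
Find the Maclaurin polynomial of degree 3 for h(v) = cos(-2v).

[v^0] = 1;  [v^1] = 0;  [v^2] = -2;  [v^3] = 0.

1 - 2*v^2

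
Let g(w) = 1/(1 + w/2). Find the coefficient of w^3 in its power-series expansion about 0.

g(0) = 1
g′(0) = -1/2
g′′(0) = 1/2
g′′′(0) = -3/4
So c_3 = g′′′(0)/3! = -1/8.

-1/8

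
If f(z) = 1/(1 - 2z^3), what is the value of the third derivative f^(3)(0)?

From the series, [z^3] f = 2; multiply by 3! = 6 to get 12.

12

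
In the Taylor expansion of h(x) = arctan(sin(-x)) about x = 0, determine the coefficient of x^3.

1/2

Substitute the inner expansion into the outer series and collect powers.
h(0) = 0
h′(0) = -1
h′′(0) = 0
h′′′(0) = 3
Dividing each by k! gives the coefficients c_0, ..., c_3.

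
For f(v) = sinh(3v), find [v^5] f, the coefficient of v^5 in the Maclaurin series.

[v^0] = 0;  [v^1] = 3;  [v^2] = 0;  [v^3] = 9/2;  [v^4] = 0;  [v^5] = 81/40.
So c_5 = f^(5)(0)/5! = 81/40.

81/40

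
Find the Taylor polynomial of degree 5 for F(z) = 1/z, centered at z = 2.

Compute the successive derivatives at the expansion point and divide by k!.
F(2) = 1/2
F′(2) = -1/4
F′′(2) = 1/4
F′′′(2) = -3/8
F^(4)(2) = 3/4
F^(5)(2) = -15/8

-(z - 2)^5/64 + (z - 2)^4/32 - (z - 2)^3/16 + (z - 2)^2/8 - (z - 2)/4 + 1/2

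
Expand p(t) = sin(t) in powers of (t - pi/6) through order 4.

(t - pi/6)^4/48 - sqrt(3)*(t - pi/6)^3/12 - (t - pi/6)^2/4 + sqrt(3)*(t - pi/6)/2 + 1/2

Compute the successive derivatives at the expansion point and divide by k!.
p(pi/6) = 1/2
p′(pi/6) = sqrt(3)/2
p′′(pi/6) = -1/2
p′′′(pi/6) = -sqrt(3)/2
p^(4)(pi/6) = 1/2
Dividing each by k! gives the coefficients c_0, ..., c_4.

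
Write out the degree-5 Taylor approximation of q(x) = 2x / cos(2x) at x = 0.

Invert the denominator's series and multiply.
q(0) = 0
q′(0) = 2
q′′(0) = 0
q′′′(0) = 24
q^(4)(0) = 0
q^(5)(0) = 800
Dividing each by k! gives the coefficients c_0, ..., c_5.

20*x^5/3 + 4*x^3 + 2*x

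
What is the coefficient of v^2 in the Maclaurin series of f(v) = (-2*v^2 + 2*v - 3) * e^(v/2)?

Distribute the polynomial across the series and collect like powers.

-11/8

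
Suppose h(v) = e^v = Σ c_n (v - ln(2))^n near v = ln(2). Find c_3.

h(ln(2)) = 2
h′(ln(2)) = 2
h′′(ln(2)) = 2
h′′′(ln(2)) = 2

1/3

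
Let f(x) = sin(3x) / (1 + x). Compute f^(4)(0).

Multiply the two series term by term and collect like powers.
From the series, [x^4] f = 3/2; multiply by 4! = 24 to get 36.

36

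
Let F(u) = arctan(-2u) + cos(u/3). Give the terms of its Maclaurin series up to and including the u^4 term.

Add the two expansions coefficient-wise.
[u^0] = 1;  [u^1] = -2;  [u^2] = -1/18;  [u^3] = 8/3;  [u^4] = 1/1944.

u^4/1944 + 8*u^3/3 - u^2/18 - 2*u + 1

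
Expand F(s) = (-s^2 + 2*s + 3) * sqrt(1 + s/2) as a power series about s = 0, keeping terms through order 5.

Multiply each power in the prefactor through the base expansion.
F(0) = 3
F′(0) = 11/4
F′′(0) = -19/16
F′′′(0) = -111/64
F^(4)(0) = 243/256
F^(5)(0) = -1245/1024
The Taylor polynomial is Σ F^(k)(0)/k! · s^k.

-83*s^5/8192 + 81*s^4/2048 - 37*s^3/128 - 19*s^2/32 + 11*s/4 + 3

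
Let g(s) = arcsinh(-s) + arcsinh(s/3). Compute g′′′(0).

Expand each term separately and add.
The coefficient of s^3 in the expansion is 13/81, so g′′′(0) = 3! * (13/81) = 26/27.

26/27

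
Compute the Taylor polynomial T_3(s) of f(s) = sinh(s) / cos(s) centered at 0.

Divide the numerator series by the denominator series (power-series long division).
[s^0] = 0;  [s^1] = 1;  [s^2] = 0;  [s^3] = 2/3.

2*s^3/3 + s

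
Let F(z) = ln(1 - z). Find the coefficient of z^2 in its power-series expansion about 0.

F(0) = 0
F′(0) = -1
F′′(0) = -1
So c_2 = F′′(0)/2! = -1/2.

-1/2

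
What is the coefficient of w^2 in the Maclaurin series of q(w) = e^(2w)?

2

[w^0] = 1;  [w^1] = 2;  [w^2] = 2.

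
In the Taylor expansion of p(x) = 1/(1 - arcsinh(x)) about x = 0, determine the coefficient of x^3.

Substitute the inner expansion into the outer series and collect powers.
So c_3 = p′′′(0)/3! = 5/6.

5/6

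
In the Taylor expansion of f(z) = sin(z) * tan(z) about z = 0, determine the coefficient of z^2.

1

Write out both Maclaurin series and multiply, keeping only the needed powers.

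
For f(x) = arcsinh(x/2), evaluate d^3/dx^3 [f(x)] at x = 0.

Use the known series and substitute for the argument.
The coefficient of x^3 in the expansion is -1/48, so f′′′(0) = 3! * (-1/48) = -1/8.

-1/8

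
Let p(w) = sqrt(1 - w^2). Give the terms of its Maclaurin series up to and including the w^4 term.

Use the known series and substitute for the argument.
p(0) = 1
p′(0) = 0
p′′(0) = -1
p′′′(0) = 0
p^(4)(0) = -3
The Taylor polynomial is Σ p^(k)(0)/k! · w^k.

-w^4/8 - w^2/2 + 1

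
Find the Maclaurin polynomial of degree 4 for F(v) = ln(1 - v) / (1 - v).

-25*v^4/12 - 11*v^3/6 - 3*v^2/2 - v

Multiply the numerator's expansion by the denominator's geometric series.
F(0) = 0
F′(0) = -1
F′′(0) = -3
F′′′(0) = -11
F^(4)(0) = -50
The Taylor polynomial is Σ F^(k)(0)/k! · v^k.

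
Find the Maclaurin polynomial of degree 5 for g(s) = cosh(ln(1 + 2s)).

Let u equal the inner series; expand the outer function in u and truncate.

-16*s^5 + 8*s^4 - 4*s^3 + 2*s^2 + 1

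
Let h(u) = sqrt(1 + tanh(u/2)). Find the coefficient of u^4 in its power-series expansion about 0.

17/6144

Plug the Maclaurin series of the inner function into that of the outer and collect terms.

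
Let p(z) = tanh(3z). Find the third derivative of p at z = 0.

-54

The coefficient of z^3 in the expansion is -9, so p′′′(0) = 3! * (-9) = -54.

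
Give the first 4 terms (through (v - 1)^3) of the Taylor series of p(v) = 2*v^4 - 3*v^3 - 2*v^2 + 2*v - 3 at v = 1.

5*(v - 1)^3 + (v - 1)^2 - 3*(v - 1) - 4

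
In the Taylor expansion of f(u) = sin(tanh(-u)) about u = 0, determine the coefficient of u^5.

-37/120

Plug the Maclaurin series of the inner function into that of the outer and collect terms.
f(0) = 0
f′(0) = -1
f′′(0) = 0
f′′′(0) = 3
f^(4)(0) = 0
f^(5)(0) = -37
The Taylor polynomial is Σ f^(k)(0)/k! · u^k.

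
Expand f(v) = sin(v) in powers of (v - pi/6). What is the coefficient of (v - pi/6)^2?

f(pi/6) = 1/2
f′(pi/6) = sqrt(3)/2
f′′(pi/6) = -1/2
So c_2 = f′′(pi/6)/2! = -1/4.

-1/4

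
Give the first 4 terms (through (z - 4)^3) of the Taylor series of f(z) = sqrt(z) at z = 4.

(z - 4)^3/512 - (z - 4)^2/64 + (z - 4)/4 + 2

f(4) = 2
f′(4) = 1/4
f′′(4) = -1/32
f′′′(4) = 3/256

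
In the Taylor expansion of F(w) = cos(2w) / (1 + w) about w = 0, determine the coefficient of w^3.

1

Take the Cauchy product of the two expansions.
[w^0] = 1;  [w^1] = -1;  [w^2] = -1;  [w^3] = 1.
So c_3 = F′′′(0)/3! = 1.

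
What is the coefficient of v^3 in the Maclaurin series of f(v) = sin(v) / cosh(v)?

Invert the denominator's series and multiply.
f(0) = 0
f′(0) = 1
f′′(0) = 0
f′′′(0) = -4
Then c_k = f^(k)(0)/k! gives each Taylor coefficient.

-2/3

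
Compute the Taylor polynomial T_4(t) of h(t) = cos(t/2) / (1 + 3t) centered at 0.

Take the Cauchy product of the two expansions.

30673*t^4/384 - 213*t^3/8 + 71*t^2/8 - 3*t + 1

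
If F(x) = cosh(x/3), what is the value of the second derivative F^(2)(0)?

1/9

Compute the successive derivatives at the expansion point and divide by k!.
From the series, [x^2] F = 1/18; multiply by 2! = 2 to get 1/9.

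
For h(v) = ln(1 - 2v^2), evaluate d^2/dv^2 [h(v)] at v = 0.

-4

From the series, [v^2] h = -2; multiply by 2! = 2 to get -4.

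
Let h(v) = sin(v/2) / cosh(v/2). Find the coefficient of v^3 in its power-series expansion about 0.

-1/12

Invert the denominator's series and multiply.
h(0) = 0
h′(0) = 1/2
h′′(0) = 0
h′′′(0) = -1/2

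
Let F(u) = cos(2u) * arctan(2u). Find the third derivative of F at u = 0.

Take the Cauchy product of the two expansions.
From the series, [u^3] F = -20/3; multiply by 3! = 6 to get -40.

-40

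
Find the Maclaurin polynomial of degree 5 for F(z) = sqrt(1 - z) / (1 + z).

Take the Cauchy product of the two expansions.
[z^0] = 1;  [z^1] = -3/2;  [z^2] = 11/8;  [z^3] = -23/16;  [z^4] = 179/128;  [z^5] = -365/256.

-365*z^5/256 + 179*z^4/128 - 23*z^3/16 + 11*z^2/8 - 3*z/2 + 1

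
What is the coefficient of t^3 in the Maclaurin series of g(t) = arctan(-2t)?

8/3

[t^0] = 0;  [t^1] = -2;  [t^2] = 0;  [t^3] = 8/3.
So c_3 = g′′′(0)/3! = 8/3.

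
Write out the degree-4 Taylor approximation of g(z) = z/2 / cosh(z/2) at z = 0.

Divide the numerator series by the denominator series (power-series long division).

-z^3/16 + z/2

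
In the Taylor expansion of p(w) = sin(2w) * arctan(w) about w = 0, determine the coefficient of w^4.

-2

Multiply the two series term by term and collect like powers.
p(0) = 0
p′(0) = 0
p′′(0) = 4
p′′′(0) = 0
p^(4)(0) = -48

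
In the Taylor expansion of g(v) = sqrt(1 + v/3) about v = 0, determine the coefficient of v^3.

1/432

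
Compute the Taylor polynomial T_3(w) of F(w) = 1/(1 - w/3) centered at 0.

w^3/27 + w^2/9 + w/3 + 1

Use the known series and substitute for the argument.
F(0) = 1
F′(0) = 1/3
F′′(0) = 2/9
F′′′(0) = 2/9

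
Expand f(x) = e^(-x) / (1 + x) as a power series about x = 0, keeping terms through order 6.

Write out both Maclaurin series and multiply, keeping only the needed powers.
f(0) = 1
f′(0) = -2
f′′(0) = 5
f′′′(0) = -16
f^(4)(0) = 65
f^(5)(0) = -326
f^(6)(0) = 1957
Then c_k = f^(k)(0)/k! gives each Taylor coefficient.

1957*x^6/720 - 163*x^5/60 + 65*x^4/24 - 8*x^3/3 + 5*x^2/2 - 2*x + 1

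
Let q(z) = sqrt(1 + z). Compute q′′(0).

The coefficient of z^2 in the expansion is -1/8, so q′′(0) = 2! * (-1/8) = -1/4.

-1/4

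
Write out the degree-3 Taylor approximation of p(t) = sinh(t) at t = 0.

t^3/6 + t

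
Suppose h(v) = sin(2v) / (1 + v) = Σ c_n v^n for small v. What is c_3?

2/3

Write out both Maclaurin series and multiply, keeping only the needed powers.
h(0) = 0
h′(0) = 2
h′′(0) = -4
h′′′(0) = 4
So c_3 = h′′′(0)/3! = 2/3.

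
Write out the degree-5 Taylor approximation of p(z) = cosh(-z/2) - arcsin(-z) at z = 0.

Expand each term separately and add.
[z^0] = 1;  [z^1] = 1;  [z^2] = 1/8;  [z^3] = 1/6;  [z^4] = 1/384;  [z^5] = 3/40.

3*z^5/40 + z^4/384 + z^3/6 + z^2/8 + z + 1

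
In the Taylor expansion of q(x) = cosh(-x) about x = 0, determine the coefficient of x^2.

Differentiate repeatedly and evaluate at the center.
q(0) = 1
q′(0) = 0
q′′(0) = 1
So c_2 = q′′(0)/2! = 1/2.

1/2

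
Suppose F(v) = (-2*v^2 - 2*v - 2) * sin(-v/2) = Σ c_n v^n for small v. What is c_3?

23/24

Multiply each power in the prefactor through the base expansion.
F(0) = 0
F′(0) = 1
F′′(0) = 2
F′′′(0) = 23/4
So c_3 = F′′′(0)/3! = 23/24.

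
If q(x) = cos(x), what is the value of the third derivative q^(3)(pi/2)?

1

The coefficient of (x - pi/2)^3 in the expansion is 1/6, so q′′′(pi/2) = 3! * (1/6) = 1.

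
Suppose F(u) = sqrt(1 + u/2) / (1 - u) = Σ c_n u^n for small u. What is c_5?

Take the Cauchy product of the two expansions.
F(0) = 1
F′(0) = 5/4
F′′(0) = 39/16
F′′′(0) = 471/64
F^(4)(0) = 7521/256
F^(5)(0) = 150525/1024
Then c_k = F^(k)(0)/k! gives each Taylor coefficient.

10035/8192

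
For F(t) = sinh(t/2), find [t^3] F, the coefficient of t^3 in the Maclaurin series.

Compute the successive derivatives at the expansion point and divide by k!.
F(0) = 0
F′(0) = 1/2
F′′(0) = 0
F′′′(0) = 1/8
So c_3 = F′′′(0)/3! = 1/48.

1/48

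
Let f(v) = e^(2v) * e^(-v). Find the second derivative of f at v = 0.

1

Write out both Maclaurin series and multiply, keeping only the needed powers.
From the series, [v^2] f = 1/2; multiply by 2! = 2 to get 1.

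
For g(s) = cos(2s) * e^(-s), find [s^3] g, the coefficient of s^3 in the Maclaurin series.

11/6

Expand each factor separately, then convolve coefficients.
g(0) = 1
g′(0) = -1
g′′(0) = -3
g′′′(0) = 11
Then c_k = g^(k)(0)/k! gives each Taylor coefficient.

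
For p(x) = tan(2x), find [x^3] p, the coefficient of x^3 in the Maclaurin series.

8/3

Differentiate repeatedly and evaluate at the center.
p(0) = 0
p′(0) = 2
p′′(0) = 0
p′′′(0) = 16
Dividing each by k! gives the coefficients c_0, ..., c_3.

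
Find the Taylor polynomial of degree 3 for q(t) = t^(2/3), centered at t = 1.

Compute the successive derivatives at the expansion point and divide by k!.

4*(t - 1)^3/81 - (t - 1)^2/9 + 2*(t - 1)/3 + 1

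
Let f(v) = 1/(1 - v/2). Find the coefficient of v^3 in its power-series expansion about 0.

[v^0] = 1;  [v^1] = 1/2;  [v^2] = 1/4;  [v^3] = 1/8.
So c_3 = f′′′(0)/3! = 1/8.

1/8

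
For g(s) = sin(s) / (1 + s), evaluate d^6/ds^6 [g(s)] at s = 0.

Multiply the two series term by term and collect like powers.
From the series, [s^6] g = -101/120; multiply by 6! = 720 to get -606.

-606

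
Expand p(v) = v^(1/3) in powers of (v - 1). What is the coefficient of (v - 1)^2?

-1/9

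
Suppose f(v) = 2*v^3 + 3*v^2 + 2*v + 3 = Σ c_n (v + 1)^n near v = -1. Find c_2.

Differentiate repeatedly and evaluate at the center.
f(-1) = 2
f′(-1) = 2
f′′(-1) = -6

-3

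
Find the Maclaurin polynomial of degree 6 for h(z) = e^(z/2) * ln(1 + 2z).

Multiply the two series term by term and collect like powers.

-9119*z^6/1152 + 1503*z^5/320 - 23*z^4/8 + 23*z^3/12 - z^2 + 2*z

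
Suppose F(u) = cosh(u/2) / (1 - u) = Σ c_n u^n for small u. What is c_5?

433/384

Expand each factor separately, then convolve coefficients.
So c_5 = F^(5)(0)/5! = 433/384.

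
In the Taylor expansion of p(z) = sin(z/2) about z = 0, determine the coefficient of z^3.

[z^0] = 0;  [z^1] = 1/2;  [z^2] = 0;  [z^3] = -1/48.
So c_3 = p′′′(0)/3! = -1/48.

-1/48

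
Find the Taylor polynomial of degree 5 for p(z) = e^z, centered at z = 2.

(z - 2)^5*e^(2)/120 + (z - 2)^4*e^(2)/24 + (z - 2)^3*e^(2)/6 + (z - 2)^2*e^(2)/2 + (z - 2)*e^(2) + e^(2)

[(z - 2)^0] = e^(2);  [(z - 2)^1] = e^(2);  [(z - 2)^2] = e^(2)/2;  [(z - 2)^3] = e^(2)/6;  [(z - 2)^4] = e^(2)/24;  [(z - 2)^5] = e^(2)/120.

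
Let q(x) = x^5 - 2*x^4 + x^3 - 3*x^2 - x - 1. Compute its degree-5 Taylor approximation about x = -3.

[(x + 3)^0] = -457;  [(x + 3)^1] = 665;  [(x + 3)^2] = -390;  [(x + 3)^3] = 115;  [(x + 3)^4] = -17;  [(x + 3)^5] = 1.

(x + 3)^5 - 17*(x + 3)^4 + 115*(x + 3)^3 - 390*(x + 3)^2 + 665*(x + 3) - 457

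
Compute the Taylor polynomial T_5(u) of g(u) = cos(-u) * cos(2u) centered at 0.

Take the Cauchy product of the two expansions.
g(0) = 1
g′(0) = 0
g′′(0) = -5
g′′′(0) = 0
g^(4)(0) = 41
g^(5)(0) = 0

41*u^4/24 - 5*u^2/2 + 1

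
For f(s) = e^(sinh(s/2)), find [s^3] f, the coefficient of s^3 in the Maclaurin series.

1/24

Let u equal the inner series; expand the outer function in u and truncate.
f(0) = 1
f′(0) = 1/2
f′′(0) = 1/4
f′′′(0) = 1/4
Then c_k = f^(k)(0)/k! gives each Taylor coefficient.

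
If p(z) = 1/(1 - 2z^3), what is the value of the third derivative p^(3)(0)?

The coefficient of z^3 in the expansion is 2, so p′′′(0) = 3! * (2) = 12.

12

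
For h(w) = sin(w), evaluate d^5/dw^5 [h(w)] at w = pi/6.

sqrt(3)/2

From the series, [(w - pi/6)^5] h = sqrt(3)/240; multiply by 5! = 120 to get sqrt(3)/2.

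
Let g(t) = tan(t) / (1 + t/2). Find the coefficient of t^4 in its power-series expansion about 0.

Write out both Maclaurin series and multiply, keeping only the needed powers.
[t^0] = 0;  [t^1] = 1;  [t^2] = -1/2;  [t^3] = 7/12;  [t^4] = -7/24.

-7/24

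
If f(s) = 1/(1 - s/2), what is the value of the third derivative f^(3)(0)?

3/4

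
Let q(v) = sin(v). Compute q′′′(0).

-1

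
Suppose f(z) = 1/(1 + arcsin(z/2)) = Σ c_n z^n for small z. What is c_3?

-7/48

Substitute the inner expansion into the outer series and collect powers.
f(0) = 1
f′(0) = -1/2
f′′(0) = 1/2
f′′′(0) = -7/8
The Taylor polynomial is Σ f^(k)(0)/k! · z^k.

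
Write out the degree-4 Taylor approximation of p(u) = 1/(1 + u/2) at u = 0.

u^4/16 - u^3/8 + u^2/4 - u/2 + 1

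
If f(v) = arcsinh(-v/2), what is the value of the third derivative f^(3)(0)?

1/8

From the series, [v^3] f = 1/48; multiply by 3! = 6 to get 1/8.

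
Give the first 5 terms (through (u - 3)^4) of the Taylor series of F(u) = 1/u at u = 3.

(u - 3)^4/243 - (u - 3)^3/81 + (u - 3)^2/27 - (u - 3)/9 + 1/3

[(u - 3)^0] = 1/3;  [(u - 3)^1] = -1/9;  [(u - 3)^2] = 1/27;  [(u - 3)^3] = -1/81;  [(u - 3)^4] = 1/243.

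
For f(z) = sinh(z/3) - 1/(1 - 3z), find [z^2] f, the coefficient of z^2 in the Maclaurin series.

-9

Expand each term separately and add.
[z^0] = -1;  [z^1] = -8/3;  [z^2] = -9.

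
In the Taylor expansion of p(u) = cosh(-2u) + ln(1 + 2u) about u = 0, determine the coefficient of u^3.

Combine the two series term by term.
p(0) = 1
p′(0) = 2
p′′(0) = 0
p′′′(0) = 16

8/3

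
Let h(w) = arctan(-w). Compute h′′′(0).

2

The coefficient of w^3 in the expansion is 1/3, so h′′′(0) = 3! * (1/3) = 2.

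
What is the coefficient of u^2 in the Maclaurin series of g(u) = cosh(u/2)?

[u^0] = 1;  [u^1] = 0;  [u^2] = 1/8.

1/8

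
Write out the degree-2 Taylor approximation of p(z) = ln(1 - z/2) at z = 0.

-z^2/8 - z/2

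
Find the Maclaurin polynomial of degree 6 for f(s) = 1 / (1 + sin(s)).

Write 1/(1+u) = 1 - u + u^2 - u^3 + ... and substitute the series for u.
f(0) = 1
f′(0) = -1
f′′(0) = 2
f′′′(0) = -5
f^(4)(0) = 16
f^(5)(0) = -61
f^(6)(0) = 272

17*s^6/45 - 61*s^5/120 + 2*s^4/3 - 5*s^3/6 + s^2 - s + 1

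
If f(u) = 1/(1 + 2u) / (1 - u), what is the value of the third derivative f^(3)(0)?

-30

Take the Cauchy product of the two expansions.
From the series, [u^3] f = -5; multiply by 3! = 6 to get -30.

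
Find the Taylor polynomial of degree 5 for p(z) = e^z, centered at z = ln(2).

Use the known series and substitute for the argument.
[(z - ln(2))^0] = 2;  [(z - ln(2))^1] = 2;  [(z - ln(2))^2] = 1;  [(z - ln(2))^3] = 1/3;  [(z - ln(2))^4] = 1/12;  [(z - ln(2))^5] = 1/60.

(z - ln(2))^5/60 + (z - ln(2))^4/12 + (z - ln(2))^3/3 + (z - ln(2))^2 + 2*(z - ln(2)) + 2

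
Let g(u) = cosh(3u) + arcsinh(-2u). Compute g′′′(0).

8

Combine the two series term by term.
From the series, [u^3] g = 4/3; multiply by 3! = 6 to get 8.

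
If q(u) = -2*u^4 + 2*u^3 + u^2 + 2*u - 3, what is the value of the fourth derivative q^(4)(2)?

The coefficient of (u - 2)^4 in the expansion is -2, so q^(4)(2) = 4! * (-2) = -48.

-48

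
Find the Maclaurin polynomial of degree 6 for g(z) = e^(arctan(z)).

29*z^6/144 + z^5/24 - 7*z^4/24 - z^3/6 + z^2/2 + z + 1

Substitute the inner expansion into the outer series and collect powers.
g(0) = 1
g′(0) = 1
g′′(0) = 1
g′′′(0) = -1
g^(4)(0) = -7
g^(5)(0) = 5
g^(6)(0) = 145
Dividing each by k! gives the coefficients c_0, ..., c_6.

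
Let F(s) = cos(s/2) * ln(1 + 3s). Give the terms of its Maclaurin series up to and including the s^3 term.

69*s^3/8 - 9*s^2/2 + 3*s

Expand each factor separately, then convolve coefficients.
[s^0] = 0;  [s^1] = 3;  [s^2] = -9/2;  [s^3] = 69/8.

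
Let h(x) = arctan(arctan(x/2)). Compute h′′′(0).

Let u equal the inner series; expand the outer function in u and truncate.
The coefficient of x^3 in the expansion is -1/12, so h′′′(0) = 3! * (-1/12) = -1/2.

-1/2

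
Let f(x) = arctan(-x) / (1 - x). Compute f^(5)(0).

Write out both Maclaurin series and multiply, keeping only the needed powers.
From the series, [x^5] f = -13/15; multiply by 5! = 120 to get -104.

-104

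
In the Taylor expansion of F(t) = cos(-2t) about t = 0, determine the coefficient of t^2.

-2

Use the known series and substitute for the argument.
[t^0] = 1;  [t^1] = 0;  [t^2] = -2.
So c_2 = F′′(0)/2! = -2.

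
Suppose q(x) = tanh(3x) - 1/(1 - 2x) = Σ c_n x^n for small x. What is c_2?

Add the two expansions coefficient-wise.
[x^0] = -1;  [x^1] = 1;  [x^2] = -4.
So c_2 = q′′(0)/2! = -4.

-4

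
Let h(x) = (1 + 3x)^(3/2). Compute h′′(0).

The coefficient of x^2 in the expansion is 27/8, so h′′(0) = 2! * (27/8) = 27/4.

27/4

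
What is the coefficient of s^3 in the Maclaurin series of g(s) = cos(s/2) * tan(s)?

5/24

Expand each factor separately, then convolve coefficients.
g(0) = 0
g′(0) = 1
g′′(0) = 0
g′′′(0) = 5/4
So c_3 = g′′′(0)/3! = 5/24.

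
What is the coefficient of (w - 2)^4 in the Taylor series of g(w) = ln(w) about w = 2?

-1/64

g(2) = ln(2)
g′(2) = 1/2
g′′(2) = -1/4
g′′′(2) = 1/4
g^(4)(2) = -3/8
So c_4 = g^(4)(2)/4! = -1/64.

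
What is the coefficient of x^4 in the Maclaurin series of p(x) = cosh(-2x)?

2/3

[x^0] = 1;  [x^1] = 0;  [x^2] = 2;  [x^3] = 0;  [x^4] = 2/3.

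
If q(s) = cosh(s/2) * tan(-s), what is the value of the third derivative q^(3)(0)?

-11/4

Write out both Maclaurin series and multiply, keeping only the needed powers.
The coefficient of s^3 in the expansion is -11/24, so q′′′(0) = 3! * (-11/24) = -11/4.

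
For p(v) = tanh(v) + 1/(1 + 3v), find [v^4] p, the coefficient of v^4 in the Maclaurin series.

Add the two expansions coefficient-wise.
p(0) = 1
p′(0) = -2
p′′(0) = 18
p′′′(0) = -164
p^(4)(0) = 1944
So c_4 = p^(4)(0)/4! = 81.

81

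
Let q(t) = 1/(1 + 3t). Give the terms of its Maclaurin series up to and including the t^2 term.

Apply the Taylor formula c_k = f^(k)(a)/k!.
q(0) = 1
q′(0) = -3
q′′(0) = 18
Then c_k = q^(k)(0)/k! gives each Taylor coefficient.

9*t^2 - 3*t + 1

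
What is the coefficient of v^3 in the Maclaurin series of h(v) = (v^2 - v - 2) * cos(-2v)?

2

Shift and add copies of the series according to the polynomial's terms.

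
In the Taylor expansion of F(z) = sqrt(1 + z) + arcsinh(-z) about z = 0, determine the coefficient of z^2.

-1/8

Add the two expansions coefficient-wise.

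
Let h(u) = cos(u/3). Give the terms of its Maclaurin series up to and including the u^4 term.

u^4/1944 - u^2/18 + 1

Compute the successive derivatives at the expansion point and divide by k!.
h(0) = 1
h′(0) = 0
h′′(0) = -1/9
h′′′(0) = 0
h^(4)(0) = 1/81
Dividing each by k! gives the coefficients c_0, ..., c_4.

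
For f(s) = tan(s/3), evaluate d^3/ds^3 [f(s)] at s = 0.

2/27

The coefficient of s^3 in the expansion is 1/81, so f′′′(0) = 3! * (1/81) = 2/27.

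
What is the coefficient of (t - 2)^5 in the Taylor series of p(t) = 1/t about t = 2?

p(2) = 1/2
p′(2) = -1/4
p′′(2) = 1/4
p′′′(2) = -3/8
p^(4)(2) = 3/4
p^(5)(2) = -15/8

-1/64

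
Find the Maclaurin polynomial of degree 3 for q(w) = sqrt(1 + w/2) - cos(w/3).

Add the two expansions coefficient-wise.
q(0) = 0
q′(0) = 1/4
q′′(0) = 7/144
q′′′(0) = 3/64

w^3/128 + 7*w^2/288 + w/4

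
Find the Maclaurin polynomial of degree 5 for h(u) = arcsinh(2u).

12*u^5/5 - 4*u^3/3 + 2*u

h(0) = 0
h′(0) = 2
h′′(0) = 0
h′′′(0) = -8
h^(4)(0) = 0
h^(5)(0) = 288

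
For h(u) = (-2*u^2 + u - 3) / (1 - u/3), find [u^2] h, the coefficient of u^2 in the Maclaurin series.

Distribute the polynomial across the series and collect like powers.
h(0) = -3
h′(0) = 0
h′′(0) = -4

-2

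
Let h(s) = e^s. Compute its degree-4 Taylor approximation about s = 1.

e*(s - 1)^4/24 + e*(s - 1)^3/6 + e*(s - 1)^2/2 + e*(s - 1) + e

[(s - 1)^0] = e;  [(s - 1)^1] = e;  [(s - 1)^2] = e/2;  [(s - 1)^3] = e/6;  [(s - 1)^4] = e/24.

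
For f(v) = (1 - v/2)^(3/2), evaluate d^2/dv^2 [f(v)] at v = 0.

3/16

From the series, [v^2] f = 3/32; multiply by 2! = 2 to get 3/16.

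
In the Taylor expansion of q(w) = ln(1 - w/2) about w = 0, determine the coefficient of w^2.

Differentiate repeatedly and evaluate at the center.
q(0) = 0
q′(0) = -1/2
q′′(0) = -1/4
So c_2 = q′′(0)/2! = -1/8.

-1/8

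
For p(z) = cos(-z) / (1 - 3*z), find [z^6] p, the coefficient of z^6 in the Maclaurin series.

495989/720

Expand 1/(denominator) as a geometric series and multiply by the numerator's series.
[z^0] = 1;  [z^1] = 3;  [z^2] = 17/2;  [z^3] = 51/2;  [z^4] = 1837/24;  [z^5] = 1837/8;  [z^6] = 495989/720.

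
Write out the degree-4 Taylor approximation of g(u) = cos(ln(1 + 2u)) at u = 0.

Compose series: expand the inner function first, then feed it into the outer expansion.

-20*u^4/3 + 4*u^3 - 2*u^2 + 1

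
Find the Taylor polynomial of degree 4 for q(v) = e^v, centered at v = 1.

q(1) = e
q′(1) = e
q′′(1) = e
q′′′(1) = e
q^(4)(1) = e
Then c_k = q^(k)(1)/k! gives each Taylor coefficient.

e*(v - 1)^4/24 + e*(v - 1)^3/6 + e*(v - 1)^2/2 + e*(v - 1) + e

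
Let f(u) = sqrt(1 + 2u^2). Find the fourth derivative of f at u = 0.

-12

The coefficient of u^4 in the expansion is -1/2, so f^(4)(0) = 4! * (-1/2) = -12.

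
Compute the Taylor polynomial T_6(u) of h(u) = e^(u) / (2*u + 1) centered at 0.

Use 1/(1 - r) = Σ r^k on the denominator, then take the Cauchy product.
[u^0] = 1;  [u^1] = -1;  [u^2] = 5/2;  [u^3] = -29/6;  [u^4] = 233/24;  [u^5] = -2329/120;  [u^6] = 27949/720.

27949*u^6/720 - 2329*u^5/120 + 233*u^4/24 - 29*u^3/6 + 5*u^2/2 - u + 1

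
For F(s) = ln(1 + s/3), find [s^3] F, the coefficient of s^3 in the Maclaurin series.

Use the known series and substitute for the argument.
F(0) = 0
F′(0) = 1/3
F′′(0) = -1/9
F′′′(0) = 2/27
So c_3 = F′′′(0)/3! = 1/81.

1/81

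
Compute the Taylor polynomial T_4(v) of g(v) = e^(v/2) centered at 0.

Compute the successive derivatives at the expansion point and divide by k!.
g(0) = 1
g′(0) = 1/2
g′′(0) = 1/4
g′′′(0) = 1/8
g^(4)(0) = 1/16

v^4/384 + v^3/48 + v^2/8 + v/2 + 1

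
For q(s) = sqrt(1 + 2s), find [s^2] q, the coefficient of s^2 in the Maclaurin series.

q(0) = 1
q′(0) = 1
q′′(0) = -1

-1/2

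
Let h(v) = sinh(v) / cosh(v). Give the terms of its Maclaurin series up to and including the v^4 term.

Invert the denominator's series and multiply.

-v^3/3 + v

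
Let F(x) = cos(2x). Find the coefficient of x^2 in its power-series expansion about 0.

-2

Compute the successive derivatives at the expansion point and divide by k!.
So c_2 = F′′(0)/2! = -2.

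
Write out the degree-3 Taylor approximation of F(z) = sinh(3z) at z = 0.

9*z^3/2 + 3*z

Apply the Taylor formula c_k = f^(k)(a)/k!.
F(0) = 0
F′(0) = 3
F′′(0) = 0
F′′′(0) = 27
Dividing each by k! gives the coefficients c_0, ..., c_3.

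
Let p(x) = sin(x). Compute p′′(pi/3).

From the series, [(x - pi/3)^2] p = -sqrt(3)/4; multiply by 2! = 2 to get -sqrt(3)/2.

-sqrt(3)/2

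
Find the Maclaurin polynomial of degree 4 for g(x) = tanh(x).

g(0) = 0
g′(0) = 1
g′′(0) = 0
g′′′(0) = -2
g^(4)(0) = 0

-x^3/3 + x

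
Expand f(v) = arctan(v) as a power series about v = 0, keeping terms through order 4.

-v^3/3 + v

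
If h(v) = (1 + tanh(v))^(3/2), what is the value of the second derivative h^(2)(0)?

3/4

Let u equal the inner series; expand the outer function in u and truncate.
The coefficient of v^2 in the expansion is 3/8, so h′′(0) = 2! * (3/8) = 3/4.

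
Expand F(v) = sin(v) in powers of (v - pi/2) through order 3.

1 - (v - pi/2)^2/2

Use the known series and substitute for the argument.
F(pi/2) = 1
F′(pi/2) = 0
F′′(pi/2) = -1
F′′′(pi/2) = 0
Dividing each by k! gives the coefficients c_0, ..., c_3.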